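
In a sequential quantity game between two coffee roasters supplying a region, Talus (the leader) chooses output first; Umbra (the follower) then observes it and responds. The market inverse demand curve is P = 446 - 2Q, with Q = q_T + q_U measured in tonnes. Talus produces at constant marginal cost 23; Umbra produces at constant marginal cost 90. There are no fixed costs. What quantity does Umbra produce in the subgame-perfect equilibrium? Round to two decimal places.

Solve by backward induction. Given q_T, the follower Umbra maximises π_U = (446 - 2q_T - 2q_U)q_U - 90q_U.
∂π_U/∂q_U = 356 - 2q_T - 4q_U = 0 gives the reaction function q_U = (356 - 2q_T)/4.
The leader anticipates this reaction. Substituting into P = 446 - 2Q gives P = 268 - q_T, so π_T = (268 - q_T)q_T - 23q_T.
The leader's first-order condition 245 - 2q_T = 0 yields q_T = 245/2.
Then q_U = (356 - 2·(245/2))/4 = 111/4.

27.75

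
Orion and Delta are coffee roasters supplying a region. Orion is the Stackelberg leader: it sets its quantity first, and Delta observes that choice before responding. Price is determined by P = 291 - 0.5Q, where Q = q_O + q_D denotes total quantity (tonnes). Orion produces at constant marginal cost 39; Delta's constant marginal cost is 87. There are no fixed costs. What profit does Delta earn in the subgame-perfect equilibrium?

1458

The follower Delta best-responds to any q_O: π_D = (291 - 0.5Q)q_D - 87q_D.
∂π_D/∂q_D = 204 - (1/2)q_O - q_D = 0 gives the reaction function q_D = (204 - (1/2)q_O).
Orion substitutes q_D(q_O) into its own profit: π_O = q_O(291 - (1/2)q_O - (204 - (1/2)q_O)/2) - 39q_O = (189 - (1/4)q_O)q_O - 39q_O.
Maximising: ∂π_O/∂q_O = 150 - (1/2)q_O = 0, giving q_O = 300.
Then q_D = (204 - (1/2)·300) = 54.
Price P = 291 - (1/2)·354 = 114.
Delta's profit: (114 - 87)·54 = 1458.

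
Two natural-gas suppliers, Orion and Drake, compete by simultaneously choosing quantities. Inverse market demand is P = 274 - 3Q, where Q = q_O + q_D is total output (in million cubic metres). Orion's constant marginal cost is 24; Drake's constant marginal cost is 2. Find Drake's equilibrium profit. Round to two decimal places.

3201.33

Orion's profit: π_O = (274 - 3Q)q_O - (24q_O). Setting ∂π_O/∂q_O = 0: 250 - 6q_O - 3(q_D) = 0.
Drake's profit: π_D = (274 - 3Q)q_D - (2q_D). Setting ∂π_D/∂q_D = 0: 272 - 6q_D - 3(q_O) = 0.
Best responses: q_O = (250 - 3q_D)/6, q_D = (272 - 3q_O)/6.
Solving the pair: q_O = 76/3, q_D = 98/3.
Price P = 274 - 3·58 = 100.
Drake's profit: (100 - 2)·(98/3) = 3201.3333.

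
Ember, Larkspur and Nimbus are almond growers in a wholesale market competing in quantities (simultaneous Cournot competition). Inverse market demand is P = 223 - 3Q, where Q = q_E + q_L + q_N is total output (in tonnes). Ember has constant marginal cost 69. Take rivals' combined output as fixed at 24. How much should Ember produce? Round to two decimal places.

With rivals' combined output fixed at 24, Ember's profit is π_E = (223 - 3·24 - 3q_E)q_E - (69q_E) = (151 - 3q_E)q_E - (69q_E).
∂π_E/∂q_E = 82 - 6q_E = 0, so q_E = 41/3.

13.67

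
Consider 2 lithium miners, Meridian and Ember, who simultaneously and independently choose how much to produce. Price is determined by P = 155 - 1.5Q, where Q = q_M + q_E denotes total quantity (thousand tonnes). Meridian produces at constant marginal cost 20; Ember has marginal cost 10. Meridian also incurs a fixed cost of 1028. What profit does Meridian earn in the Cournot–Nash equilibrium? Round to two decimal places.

Meridian's profit: π_M = (155 - 1.5Q)q_M - (20q_M). Setting ∂π_M/∂q_M = 0: 135 - 3q_M - (3/2)(q_E) = 0.
Ember's first-order condition: 145 - 3q_E - (3/2)(q_M) = 0.
So q_M = (135 - (3/2)q_E)/3 and q_E = (145 - (3/2)q_M)/3.
Substituting one into the other gives q_M = 250/9 and q_E = 310/9.
Price P = 155 - (3/2)·(560/9) = 185/3.
Meridian's profit: (185/3 - 20)·(250/9) - 1028 = 129.4074.

129.41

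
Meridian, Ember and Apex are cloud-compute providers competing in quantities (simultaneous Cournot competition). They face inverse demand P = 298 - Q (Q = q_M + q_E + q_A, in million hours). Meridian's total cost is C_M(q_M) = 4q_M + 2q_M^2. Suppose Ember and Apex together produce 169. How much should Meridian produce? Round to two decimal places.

With rivals' combined output fixed at 169, Meridian's profit is π_M = (298 - 169 - q_M)q_M - (4q_M + 2q_M²) = (129 - q_M)q_M - (4q_M + 2q_M²).
∂π_M/∂q_M = 125 - 6q_M = 0, so q_M = 125/6.

20.83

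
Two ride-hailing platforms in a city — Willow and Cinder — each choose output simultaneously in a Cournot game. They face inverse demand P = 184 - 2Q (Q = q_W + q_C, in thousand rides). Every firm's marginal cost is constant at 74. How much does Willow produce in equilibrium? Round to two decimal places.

18.33

A representative firm's profit is π_i = q_i(184 - 2Q) - 74q_i.
First-order condition (treating rivals' output as given): 110 - 4q_i - 2q_j = 0.
With identical firms every q_j equals q_i, so q_j = q_i and 110 = 6q_i, giving q_i = 55/3.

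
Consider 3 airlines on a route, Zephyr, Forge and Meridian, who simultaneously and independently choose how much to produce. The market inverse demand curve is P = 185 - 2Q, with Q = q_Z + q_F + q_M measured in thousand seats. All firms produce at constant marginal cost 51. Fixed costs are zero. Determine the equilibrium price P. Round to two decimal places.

84.50

A representative firm's profit is π_i = q_i(185 - 2Q) - 51q_i.
Setting ∂π_i/∂q_i = 0 with rivals' quantities fixed: 134 - 4q_i - 2·Σ_{j≠i} q_j = 0.
By symmetry each firm produces the same amount; substituting Σ_{j≠i} q_j = 2q_i yields q_i = 134/8 = 67/4.
Total output Q = 201/4, so price P = 185 - 2·(201/4) = 169/2.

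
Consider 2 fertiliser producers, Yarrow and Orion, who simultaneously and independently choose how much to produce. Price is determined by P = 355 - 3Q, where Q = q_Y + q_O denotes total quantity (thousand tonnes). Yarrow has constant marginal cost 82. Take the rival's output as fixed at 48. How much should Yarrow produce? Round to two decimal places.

21.50

With the rival's output fixed at 48, Yarrow's profit is π_Y = (355 - 3·48 - 3q_Y)q_Y - (82q_Y) = (211 - 3q_Y)q_Y - (82q_Y).
∂π_Y/∂q_Y = 129 - 6q_Y = 0, so q_Y = 43/2.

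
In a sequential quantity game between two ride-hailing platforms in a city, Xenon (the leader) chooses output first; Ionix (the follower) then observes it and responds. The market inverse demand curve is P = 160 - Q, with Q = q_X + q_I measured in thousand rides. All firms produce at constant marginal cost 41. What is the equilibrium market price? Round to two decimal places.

The follower Ionix best-responds to any q_X: π_I = (160 - Q)q_I - 41q_I.
∂π_I/∂q_I = 119 - q_X - 2q_I = 0 gives the reaction function q_I = (119 - q_X)/2.
Xenon substitutes q_I(q_X) into its own profit: π_X = q_X(160 - q_X - (119 - q_X)/2) - 41q_X = (201/2 - (1/2)q_X)q_X - 41q_X.
Leader FOC: 119/2 - q_X = 0, so q_X = 119/2.
Then q_I = (119 - 119/2)/2 = 119/4.
Total output Q = 357/4, so price P = 160 - 357/4 = 283/4.

70.75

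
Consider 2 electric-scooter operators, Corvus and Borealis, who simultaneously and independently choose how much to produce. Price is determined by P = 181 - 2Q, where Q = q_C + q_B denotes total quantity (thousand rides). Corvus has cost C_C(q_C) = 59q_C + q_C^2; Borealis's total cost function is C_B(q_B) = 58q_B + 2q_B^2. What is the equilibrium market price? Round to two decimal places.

125.36

Corvus's profit: π_C = (181 - 2Q)q_C - (59q_C + q_C²). Setting ∂π_C/∂q_C = 0: 122 - 6q_C - 2(q_B) = 0.
Borealis's first-order condition: 123 - 8q_B - 2(q_C) = 0.
Best responses: q_C = (122 - 2q_B)/6, q_B = (123 - 2q_C)/8.
Solving the pair: q_C = 365/22, q_B = 247/22.
Total output Q = 306/11, so price P = 181 - 2·(306/11) = 1379/11.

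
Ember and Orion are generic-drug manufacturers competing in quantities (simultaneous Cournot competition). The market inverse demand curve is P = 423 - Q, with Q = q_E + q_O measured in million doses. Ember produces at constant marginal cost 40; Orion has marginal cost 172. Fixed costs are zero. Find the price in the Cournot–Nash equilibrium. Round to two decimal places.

Ember's profit: π_E = (423 - Q)q_E - (40q_E). Setting ∂π_E/∂q_E = 0: 383 - 2q_E - (q_O) = 0.
Orion's profit: π_O = (423 - Q)q_O - (172q_O). Setting ∂π_O/∂q_O = 0: 251 - 2q_O - (q_E) = 0.
Best responses: q_E = (383 - q_O)/2, q_O = (251 - q_E)/2.
Substituting one into the other gives q_E = 515/3 and q_O = 119/3.
Total output Q = 634/3, so price P = 423 - 634/3 = 635/3.

211.67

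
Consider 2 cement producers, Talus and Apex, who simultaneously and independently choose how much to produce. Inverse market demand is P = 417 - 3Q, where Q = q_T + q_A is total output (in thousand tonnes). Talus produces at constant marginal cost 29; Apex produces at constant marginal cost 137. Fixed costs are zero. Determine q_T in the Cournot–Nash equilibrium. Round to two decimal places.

Talus's profit: π_T = (417 - 3Q)q_T - (29q_T). Setting ∂π_T/∂q_T = 0: 388 - 6q_T - 3(q_A) = 0.
Apex's first-order condition: 280 - 6q_A - 3(q_T) = 0.
Best responses: q_T = (388 - 3q_A)/6, q_A = (280 - 3q_T)/6.
Solving the pair: q_T = 496/9, q_A = 172/9.

55.11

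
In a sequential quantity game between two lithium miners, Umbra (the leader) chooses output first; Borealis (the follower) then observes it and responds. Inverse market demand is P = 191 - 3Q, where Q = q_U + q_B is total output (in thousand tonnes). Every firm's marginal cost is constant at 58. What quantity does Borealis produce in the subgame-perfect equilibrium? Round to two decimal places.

11.08

Solve by backward induction. Given q_U, the follower Borealis maximises π_B = (191 - 3q_U - 3q_B)q_B - 58q_B.
∂π_B/∂q_B = 133 - 3q_U - 6q_B = 0 gives the reaction function q_B = (133 - 3q_U)/6.
The leader anticipates this reaction. Substituting into P = 191 - 3Q gives P = 249/2 - (3/2)q_U, so π_U = (249/2 - (3/2)q_U)q_U - 58q_U.
Leader FOC: 133/2 - 3q_U = 0, so q_U = 133/6.
Then q_B = (133 - 3·(133/6))/6 = 133/12.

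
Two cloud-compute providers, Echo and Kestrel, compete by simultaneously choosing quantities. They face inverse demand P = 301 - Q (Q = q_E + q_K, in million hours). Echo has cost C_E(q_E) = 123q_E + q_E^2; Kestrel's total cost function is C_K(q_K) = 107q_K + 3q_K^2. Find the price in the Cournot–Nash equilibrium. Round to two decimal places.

Echo's profit: π_E = (301 - Q)q_E - (123q_E + q_E²). Setting ∂π_E/∂q_E = 0: 178 - 4q_E - (q_K) = 0.
Kestrel's profit: π_K = (301 - Q)q_K - (107q_K + 3q_K²). Setting ∂π_K/∂q_K = 0: 194 - 8q_K - (q_E) = 0.
Best responses: q_E = (178 - q_K)/4, q_K = (194 - q_E)/8.
Substituting one into the other gives q_E = 1230/31 and q_K = 598/31.
Total output Q = 1828/31, so price P = 301 - 1828/31 = 242.0323.

242.03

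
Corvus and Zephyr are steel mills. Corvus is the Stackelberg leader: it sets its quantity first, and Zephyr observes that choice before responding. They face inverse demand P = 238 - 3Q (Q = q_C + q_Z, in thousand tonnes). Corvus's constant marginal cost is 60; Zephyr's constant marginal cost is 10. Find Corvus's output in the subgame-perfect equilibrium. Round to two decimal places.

21.33

The follower Zephyr best-responds to any q_C: π_Z = (238 - 3Q)q_Z - 10q_Z.
∂π_Z/∂q_Z = 228 - 3q_C - 6q_Z = 0 gives the reaction function q_Z = (228 - 3q_C)/6.
Corvus substitutes q_Z(q_C) into its own profit: π_C = q_C(238 - 3q_C - (228 - 3q_C)/2) - 60q_C = (124 - (3/2)q_C)q_C - 60q_C.
Leader FOC: 64 - 3q_C = 0, so q_C = 64/3.
Then q_Z = (228 - 3·(64/3))/6 = 82/3.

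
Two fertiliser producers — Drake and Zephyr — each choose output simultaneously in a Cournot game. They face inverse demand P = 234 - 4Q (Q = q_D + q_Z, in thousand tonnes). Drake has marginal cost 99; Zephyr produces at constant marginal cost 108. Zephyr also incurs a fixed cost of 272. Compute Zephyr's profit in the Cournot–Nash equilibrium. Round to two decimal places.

108.25

Drake's profit: π_D = (234 - 4Q)q_D - (99q_D). Setting ∂π_D/∂q_D = 0: 135 - 8q_D - 4(q_Z) = 0.
Zephyr's first-order condition: 126 - 8q_Z - 4(q_D) = 0.
Rearranging gives the reaction functions q_D = (135 - 4q_Z)/8 and q_Z = (126 - 4q_D)/8.
Solving the pair: q_D = 12, q_Z = 39/4.
Price P = 234 - 4·(87/4) = 147.
Zephyr's profit: (147 - 108)·(39/4) - 272 = 433/4.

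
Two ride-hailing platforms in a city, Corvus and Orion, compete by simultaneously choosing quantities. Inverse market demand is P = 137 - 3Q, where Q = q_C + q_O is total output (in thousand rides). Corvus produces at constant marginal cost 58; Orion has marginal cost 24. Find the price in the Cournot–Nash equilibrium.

Corvus's profit: π_C = (137 - 3Q)q_C - (58q_C). Setting ∂π_C/∂q_C = 0: 79 - 6q_C - 3(q_O) = 0.
Orion's profit: π_O = (137 - 3Q)q_O - (24q_O). Setting ∂π_O/∂q_O = 0: 113 - 6q_O - 3(q_C) = 0.
Best responses: q_C = (79 - 3q_O)/6, q_O = (113 - 3q_C)/6.
Substituting one into the other gives q_C = 5 and q_O = 49/3.
Total output Q = 64/3, so price P = 137 - 3·(64/3) = 73.

73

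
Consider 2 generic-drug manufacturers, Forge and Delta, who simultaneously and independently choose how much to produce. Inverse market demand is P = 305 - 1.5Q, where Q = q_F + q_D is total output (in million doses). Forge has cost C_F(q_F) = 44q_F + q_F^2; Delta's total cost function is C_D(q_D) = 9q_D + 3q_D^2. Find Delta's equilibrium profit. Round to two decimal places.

Forge's profit: π_F = (305 - 1.5Q)q_F - (44q_F + q_F²). Setting ∂π_F/∂q_F = 0: 261 - 5q_F - (3/2)(q_D) = 0.
Delta's first-order condition: 296 - 9q_D - (3/2)(q_F) = 0.
So q_F = (261 - (3/2)q_D)/5 and q_D = (296 - (3/2)q_F)/9.
Substituting one into the other gives q_F = 44.5614 and q_D = 25.4620.
Price P = 305 - (3/2)·70.0234 = 199.9649.
Delta's profit: 199.9649·25.4620 - 9·25.4620 - 3·25.4620² = 2917.4078.

2917.41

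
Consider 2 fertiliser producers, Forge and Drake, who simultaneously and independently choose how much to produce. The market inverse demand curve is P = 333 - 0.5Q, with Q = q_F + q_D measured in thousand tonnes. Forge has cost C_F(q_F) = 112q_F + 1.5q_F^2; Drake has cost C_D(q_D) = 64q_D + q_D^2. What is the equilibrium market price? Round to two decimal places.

Forge's profit: π_F = (333 - 0.5Q)q_F - (112q_F + (3/2)q_F²). Setting ∂π_F/∂q_F = 0: 221 - 4q_F - (1/2)(q_D) = 0.
Drake's first-order condition: 269 - 3q_D - (1/2)(q_F) = 0.
Best responses: q_F = (221 - (1/2)q_D)/4, q_D = (269 - (1/2)q_F)/3.
Substituting one into the other gives q_F = 44.9787 and q_D = 82.1702.
Total output Q = 127.1489, so price P = 333 - (1/2)·127.1489 = 269.4255.

269.43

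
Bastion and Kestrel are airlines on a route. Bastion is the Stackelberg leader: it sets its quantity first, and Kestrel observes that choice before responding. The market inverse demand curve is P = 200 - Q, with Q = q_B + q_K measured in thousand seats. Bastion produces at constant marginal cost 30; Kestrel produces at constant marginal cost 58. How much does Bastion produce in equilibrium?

99

Solve by backward induction. Given q_B, the follower Kestrel maximises π_K = (200 - q_B - q_K)q_K - 58q_K.
Follower FOC: 142 - q_B - 2q_K = 0, so q_K(q_B) = (142 - q_B)/2.
The leader anticipates this reaction. Substituting into P = 200 - Q gives P = 129 - (1/2)q_B, so π_B = (129 - (1/2)q_B)q_B - 30q_B.
Maximising: ∂π_B/∂q_B = 99 - q_B = 0, giving q_B = 99.
Then q_K = (142 - 99)/2 = 43/2.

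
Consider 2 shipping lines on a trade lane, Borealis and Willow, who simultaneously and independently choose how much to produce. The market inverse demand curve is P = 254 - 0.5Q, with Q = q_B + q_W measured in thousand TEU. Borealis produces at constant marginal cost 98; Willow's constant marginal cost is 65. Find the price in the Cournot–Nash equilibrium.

Borealis's profit: π_B = (254 - 0.5Q)q_B - (98q_B). Setting ∂π_B/∂q_B = 0: 156 - q_B - (1/2)(q_W) = 0.
Willow's profit: π_W = (254 - 0.5Q)q_W - (65q_W). Setting ∂π_W/∂q_W = 0: 189 - q_W - (1/2)(q_B) = 0.
So q_B = (156 - (1/2)q_W) and q_W = (189 - (1/2)q_B).
Solving the pair: q_B = 82, q_W = 148.
Total output Q = 230, so price P = 254 - (1/2)·230 = 139.

139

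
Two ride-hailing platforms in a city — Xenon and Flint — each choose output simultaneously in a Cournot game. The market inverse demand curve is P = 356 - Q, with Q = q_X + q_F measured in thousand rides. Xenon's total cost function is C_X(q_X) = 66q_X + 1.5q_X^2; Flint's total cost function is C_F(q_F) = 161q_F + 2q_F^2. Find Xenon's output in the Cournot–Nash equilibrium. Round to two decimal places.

Xenon's profit: π_X = (356 - Q)q_X - (66q_X + (3/2)q_X²). Setting ∂π_X/∂q_X = 0: 290 - 5q_X - (q_F) = 0.
Flint's first-order condition: 195 - 6q_F - (q_X) = 0.
So q_X = (290 - q_F)/5 and q_F = (195 - q_X)/6.
Solving the pair: q_X = 1545/29, q_F = 685/29.

53.28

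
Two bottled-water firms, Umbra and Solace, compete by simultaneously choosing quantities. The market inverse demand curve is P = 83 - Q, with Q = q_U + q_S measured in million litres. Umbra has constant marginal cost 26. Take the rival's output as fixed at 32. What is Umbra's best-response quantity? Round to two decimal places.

12.50

With the rival's output fixed at 32, Umbra's profit is π_U = (83 - 32 - q_U)q_U - (26q_U) = (51 - q_U)q_U - (26q_U).
∂π_U/∂q_U = 25 - 2q_U = 0, so q_U = 25/2.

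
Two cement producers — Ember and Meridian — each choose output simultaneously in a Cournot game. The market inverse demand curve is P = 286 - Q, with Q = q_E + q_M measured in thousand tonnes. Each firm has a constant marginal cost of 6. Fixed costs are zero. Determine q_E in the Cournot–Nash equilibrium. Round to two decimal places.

93.33

Each firm earns π_i = (286 - Q)q_i - 6q_i.
Setting ∂π_i/∂q_i = 0 with rivals' quantities fixed: 280 - 2q_i - q_j = 0.
By symmetry each firm produces the same amount; substituting q_j = q_i yields q_i = 280/3.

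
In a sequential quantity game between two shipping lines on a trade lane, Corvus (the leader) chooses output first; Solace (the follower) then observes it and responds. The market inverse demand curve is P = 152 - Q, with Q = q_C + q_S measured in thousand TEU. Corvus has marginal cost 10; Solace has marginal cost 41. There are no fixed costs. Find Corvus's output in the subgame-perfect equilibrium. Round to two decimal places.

86.50

Solve by backward induction. Given q_C, the follower Solace maximises π_S = (152 - q_C - q_S)q_S - 41q_S.
Setting the follower's marginal profit to zero, 111 - q_C - 2q_S = 0, i.e. q_S = (111 - q_C)/2.
Corvus substitutes q_S(q_C) into its own profit: π_C = q_C(152 - q_C - (111 - q_C)/2) - 10q_C = (193/2 - (1/2)q_C)q_C - 10q_C.
The leader's first-order condition 173/2 - q_C = 0 yields q_C = 173/2.
Then q_S = (111 - 173/2)/2 = 49/4.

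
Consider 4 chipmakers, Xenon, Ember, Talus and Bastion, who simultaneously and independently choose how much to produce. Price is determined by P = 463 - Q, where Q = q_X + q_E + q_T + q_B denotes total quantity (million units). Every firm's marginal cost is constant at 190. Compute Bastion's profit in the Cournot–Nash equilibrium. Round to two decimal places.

Each firm earns π_i = (463 - Q)q_i - 190q_i.
Setting ∂π_i/∂q_i = 0 with rivals' quantities fixed: 273 - 2q_i - Σ_{j≠i} q_j = 0.
With identical firms every q_j equals q_i, so Σ_{j≠i} q_j = 3q_i and 273 = 5q_i, giving q_i = 273/5.
Price P = 463 - 1092/5 = 1223/5.
Bastion's profit: (1223/5 - 190)·(273/5) = 2981.1600.

2981.16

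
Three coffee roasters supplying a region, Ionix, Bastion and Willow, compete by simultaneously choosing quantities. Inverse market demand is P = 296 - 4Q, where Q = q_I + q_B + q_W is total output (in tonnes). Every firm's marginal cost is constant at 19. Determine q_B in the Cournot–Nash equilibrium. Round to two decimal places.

A representative firm's profit is π_i = q_i(296 - 4Q) - 19q_i.
First-order condition (treating rivals' output as given): 277 - 8q_i - 4·Σ_{j≠i} q_j = 0.
With identical firms every q_j equals q_i, so Σ_{j≠i} q_j = 2q_i and 277 = 16q_i, giving q_i = 277/16.

17.31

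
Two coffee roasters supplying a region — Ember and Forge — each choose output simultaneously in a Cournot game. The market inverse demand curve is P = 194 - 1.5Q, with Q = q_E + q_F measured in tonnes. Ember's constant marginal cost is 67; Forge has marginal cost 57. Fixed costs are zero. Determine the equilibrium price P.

106

Ember's profit: π_E = (194 - 1.5Q)q_E - (67q_E). Setting ∂π_E/∂q_E = 0: 127 - 3q_E - (3/2)(q_F) = 0.
Forge's profit: π_F = (194 - 1.5Q)q_F - (57q_F). Setting ∂π_F/∂q_F = 0: 137 - 3q_F - (3/2)(q_E) = 0.
Rearranging gives the reaction functions q_E = (127 - (3/2)q_F)/3 and q_F = (137 - (3/2)q_E)/3.
Solving the pair: q_E = 26, q_F = 98/3.
Total output Q = 176/3, so price P = 194 - (3/2)·(176/3) = 106.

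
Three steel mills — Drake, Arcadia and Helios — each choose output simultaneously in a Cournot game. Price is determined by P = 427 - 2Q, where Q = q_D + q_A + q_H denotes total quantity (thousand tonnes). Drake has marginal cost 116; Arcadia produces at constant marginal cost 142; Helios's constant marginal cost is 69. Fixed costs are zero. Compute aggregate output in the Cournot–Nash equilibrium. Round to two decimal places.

Drake's profit: π_D = (427 - 2Q)q_D - (116q_D). Setting ∂π_D/∂q_D = 0: 311 - 4q_D - 2(q_A + q_H) = 0.
Arcadia's first-order condition: 285 - 4q_A - 2(q_D + q_H) = 0.
Helios's profit: π_H = (427 - 2Q)q_H - (69q_H). Setting ∂π_H/∂q_H = 0: 358 - 4q_H - 2(q_D + q_A) = 0.
Summing all 3 equations gives 954 − 8Q = 0, hence Q = 477/4.
Back-substituting: q_D = (311 − 477/2)/2 = 145/4, q_A = (285 − 477/2)/2 = 93/4, q_H = (358 − 477/2)/2 = 239/4.
Total output Q = 145/4 + 93/4 + 239/4 = 477/4.

119.25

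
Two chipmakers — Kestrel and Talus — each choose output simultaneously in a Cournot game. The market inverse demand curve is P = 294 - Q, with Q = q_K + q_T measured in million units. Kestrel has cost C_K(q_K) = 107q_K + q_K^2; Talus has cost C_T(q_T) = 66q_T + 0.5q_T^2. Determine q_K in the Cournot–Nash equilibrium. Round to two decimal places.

Kestrel's profit: π_K = (294 - Q)q_K - (107q_K + q_K²). Setting ∂π_K/∂q_K = 0: 187 - 4q_K - (q_T) = 0.
Talus's first-order condition: 228 - 3q_T - (q_K) = 0.
So q_K = (187 - q_T)/4 and q_T = (228 - q_K)/3.
Substituting one into the other gives q_K = 333/11 and q_T = 725/11.

30.27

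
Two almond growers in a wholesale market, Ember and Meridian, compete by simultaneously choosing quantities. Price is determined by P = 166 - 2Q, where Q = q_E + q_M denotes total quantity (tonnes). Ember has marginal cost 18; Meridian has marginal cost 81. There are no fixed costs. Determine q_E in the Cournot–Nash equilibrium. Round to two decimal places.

35.17

Ember's profit: π_E = (166 - 2Q)q_E - (18q_E). Setting ∂π_E/∂q_E = 0: 148 - 4q_E - 2(q_M) = 0.
Meridian's first-order condition: 85 - 4q_M - 2(q_E) = 0.
Best responses: q_E = (148 - 2q_M)/4, q_M = (85 - 2q_E)/4.
Substituting one into the other gives q_E = 211/6 and q_M = 11/3.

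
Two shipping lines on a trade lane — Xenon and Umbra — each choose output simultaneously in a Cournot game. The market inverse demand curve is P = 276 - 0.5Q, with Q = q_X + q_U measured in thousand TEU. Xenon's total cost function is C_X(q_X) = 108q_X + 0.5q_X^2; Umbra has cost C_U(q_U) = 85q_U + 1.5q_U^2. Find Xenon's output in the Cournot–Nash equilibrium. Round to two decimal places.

74.39

Xenon's profit: π_X = (276 - 0.5Q)q_X - (108q_X + (1/2)q_X²). Setting ∂π_X/∂q_X = 0: 168 - 2q_X - (1/2)(q_U) = 0.
Umbra's first-order condition: 191 - 4q_U - (1/2)(q_X) = 0.
Best responses: q_X = (168 - (1/2)q_U)/2, q_U = (191 - (1/2)q_X)/4.
Solving the pair: q_X = 74.3871, q_U = 1192/31.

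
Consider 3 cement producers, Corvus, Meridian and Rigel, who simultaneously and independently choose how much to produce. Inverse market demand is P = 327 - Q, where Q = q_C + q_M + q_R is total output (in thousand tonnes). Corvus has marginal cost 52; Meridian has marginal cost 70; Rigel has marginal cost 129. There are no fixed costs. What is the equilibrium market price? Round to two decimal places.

144.50

Corvus's profit: π_C = (327 - Q)q_C - (52q_C). Setting ∂π_C/∂q_C = 0: 275 - 2q_C - (q_M + q_R) = 0.
Meridian's profit: π_M = (327 - Q)q_M - (70q_M). Setting ∂π_M/∂q_M = 0: 257 - 2q_M - (q_C + q_R) = 0.
Rigel's profit: π_R = (327 - Q)q_R - (129q_R). Setting ∂π_R/∂q_R = 0: 198 - 2q_R - (q_C + q_M) = 0.
Adding the 3 conditions: 730 − 2Q − 2Q = 0, i.e. Q = 365/2.
Back-substituting: q_C = (275 − 365/2) = 185/2, q_M = (257 − 365/2) = 149/2, q_R = (198 − 365/2) = 31/2.
Total output Q = 365/2, so price P = 327 - 365/2 = 289/2.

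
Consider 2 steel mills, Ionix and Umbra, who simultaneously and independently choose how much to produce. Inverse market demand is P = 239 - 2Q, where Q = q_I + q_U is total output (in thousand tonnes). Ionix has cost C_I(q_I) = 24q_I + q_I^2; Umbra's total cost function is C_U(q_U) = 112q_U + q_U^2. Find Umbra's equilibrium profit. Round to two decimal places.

Ionix's profit: π_I = (239 - 2Q)q_I - (24q_I + q_I²). Setting ∂π_I/∂q_I = 0: 215 - 6q_I - 2(q_U) = 0.
Umbra's first-order condition: 127 - 6q_U - 2(q_I) = 0.
Best responses: q_I = (215 - 2q_U)/6, q_U = (127 - 2q_I)/6.
Substituting one into the other gives q_I = 259/8 and q_U = 83/8.
Price P = 239 - 2·(171/4) = 307/2.
Umbra's profit: (307/2)·(83/8) - 112·(83/8) - (83/8)² = 322.9219.

322.92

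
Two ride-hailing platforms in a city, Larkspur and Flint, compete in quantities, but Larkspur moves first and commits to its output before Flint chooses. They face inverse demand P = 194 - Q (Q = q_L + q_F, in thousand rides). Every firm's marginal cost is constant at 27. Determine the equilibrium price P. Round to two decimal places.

The follower Flint best-responds to any q_L: π_F = (194 - Q)q_F - 27q_F.
Setting the follower's marginal profit to zero, 167 - q_L - 2q_F = 0, i.e. q_F = (167 - q_L)/2.
Larkspur substitutes q_F(q_L) into its own profit: π_L = q_L(194 - q_L - (167 - q_L)/2) - 27q_L = (221/2 - (1/2)q_L)q_L - 27q_L.
Maximising: ∂π_L/∂q_L = 167/2 - q_L = 0, giving q_L = 167/2.
Then q_F = (167 - 167/2)/2 = 167/4.
Total output Q = 501/4, so price P = 194 - 501/4 = 275/4.

68.75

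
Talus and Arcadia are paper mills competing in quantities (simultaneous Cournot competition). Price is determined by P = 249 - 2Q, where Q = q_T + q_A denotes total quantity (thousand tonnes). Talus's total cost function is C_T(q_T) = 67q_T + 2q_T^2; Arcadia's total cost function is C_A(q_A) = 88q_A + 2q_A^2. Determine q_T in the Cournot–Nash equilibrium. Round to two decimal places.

18.90

Talus's profit: π_T = (249 - 2Q)q_T - (67q_T + 2q_T²). Setting ∂π_T/∂q_T = 0: 182 - 8q_T - 2(q_A) = 0.
Arcadia's profit: π_A = (249 - 2Q)q_A - (88q_A + 2q_A²). Setting ∂π_A/∂q_A = 0: 161 - 8q_A - 2(q_T) = 0.
Best responses: q_T = (182 - 2q_A)/8, q_A = (161 - 2q_T)/8.
Solving the pair: q_T = 189/10, q_A = 77/5.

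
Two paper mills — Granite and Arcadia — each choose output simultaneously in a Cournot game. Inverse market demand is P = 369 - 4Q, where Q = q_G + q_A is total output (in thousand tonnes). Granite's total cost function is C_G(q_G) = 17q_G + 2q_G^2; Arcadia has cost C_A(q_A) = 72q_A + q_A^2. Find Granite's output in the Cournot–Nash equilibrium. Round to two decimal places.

22.42

Granite's profit: π_G = (369 - 4Q)q_G - (17q_G + 2q_G²). Setting ∂π_G/∂q_G = 0: 352 - 12q_G - 4(q_A) = 0.
Arcadia's profit: π_A = (369 - 4Q)q_A - (72q_A + q_A²). Setting ∂π_A/∂q_A = 0: 297 - 10q_A - 4(q_G) = 0.
So q_G = (352 - 4q_A)/12 and q_A = (297 - 4q_G)/10.
Substituting one into the other gives q_G = 583/26 and q_A = 539/26.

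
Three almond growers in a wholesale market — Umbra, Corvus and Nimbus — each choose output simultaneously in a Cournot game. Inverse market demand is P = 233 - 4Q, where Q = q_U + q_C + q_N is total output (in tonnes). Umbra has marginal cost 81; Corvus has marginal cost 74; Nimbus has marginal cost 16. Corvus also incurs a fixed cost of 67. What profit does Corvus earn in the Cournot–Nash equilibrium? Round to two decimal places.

115.25

Umbra's profit: π_U = (233 - 4Q)q_U - (81q_U). Setting ∂π_U/∂q_U = 0: 152 - 8q_U - 4(q_C + q_N) = 0.
Corvus's profit: π_C = (233 - 4Q)q_C - (74q_C). Setting ∂π_C/∂q_C = 0: 159 - 8q_C - 4(q_U + q_N) = 0.
Nimbus's first-order condition: 217 - 8q_N - 4(q_U + q_C) = 0.
Adding the 3 conditions: 528 − 8Q − 8Q = 0, i.e. Q = 33.
Back-substituting: q_U = (152 − 132)/4 = 5, q_C = (159 − 132)/4 = 27/4, q_N = (217 − 132)/4 = 85/4.
Price P = 233 - 4·33 = 101.
Corvus's profit: (101 - 74)·(27/4) - 67 = 461/4.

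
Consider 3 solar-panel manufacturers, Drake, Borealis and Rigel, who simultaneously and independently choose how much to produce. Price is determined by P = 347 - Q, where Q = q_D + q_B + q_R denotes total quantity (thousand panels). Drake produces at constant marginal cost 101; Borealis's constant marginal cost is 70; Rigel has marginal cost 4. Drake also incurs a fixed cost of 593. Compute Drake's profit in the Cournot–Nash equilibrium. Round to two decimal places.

277.25

Drake's profit: π_D = (347 - Q)q_D - (101q_D). Setting ∂π_D/∂q_D = 0: 246 - 2q_D - (q_B + q_R) = 0.
Borealis's first-order condition: 277 - 2q_B - (q_D + q_R) = 0.
Rigel's first-order condition: 343 - 2q_R - (q_D + q_B) = 0.
Adding the 3 first-order conditions: 866 − 4Q = 0, so Q = 433/2.
Back-substituting: q_D = (246 − 433/2) = 59/2, q_B = (277 − 433/2) = 121/2, q_R = (343 − 433/2) = 253/2.
Price P = 347 - 433/2 = 261/2.
Drake's profit: (261/2 - 101)·(59/2) - 593 = 1109/4.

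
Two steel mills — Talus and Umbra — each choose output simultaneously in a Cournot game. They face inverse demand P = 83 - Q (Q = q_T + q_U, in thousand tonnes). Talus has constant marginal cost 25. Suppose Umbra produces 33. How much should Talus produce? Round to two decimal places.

With the rival's output fixed at 33, Talus's profit is π_T = (83 - 33 - q_T)q_T - (25q_T) = (50 - q_T)q_T - (25q_T).
∂π_T/∂q_T = 25 - 2q_T = 0, so q_T = 25/2.

12.50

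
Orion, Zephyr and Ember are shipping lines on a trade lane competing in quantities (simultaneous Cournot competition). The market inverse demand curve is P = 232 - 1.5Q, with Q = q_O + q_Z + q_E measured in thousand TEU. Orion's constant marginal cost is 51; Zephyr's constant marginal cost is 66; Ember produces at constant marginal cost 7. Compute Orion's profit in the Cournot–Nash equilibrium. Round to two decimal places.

Orion's profit: π_O = (232 - 1.5Q)q_O - (51q_O). Setting ∂π_O/∂q_O = 0: 181 - 3q_O - (3/2)(q_Z + q_E) = 0.
Zephyr's first-order condition: 166 - 3q_Z - (3/2)(q_O + q_E) = 0.
Ember's first-order condition: 225 - 3q_E - (3/2)(q_O + q_Z) = 0.
Adding the 3 first-order conditions: 572 − 6Q = 0, so Q = 286/3.
Back-substituting: q_O = (181 − 143)/(3/2) = 76/3, q_Z = (166 − 143)/(3/2) = 46/3, q_E = (225 − 143)/(3/2) = 164/3.
Price P = 232 - (3/2)·(286/3) = 89.
Orion's profit: (89 - 51)·(76/3) = 962.6667.

962.67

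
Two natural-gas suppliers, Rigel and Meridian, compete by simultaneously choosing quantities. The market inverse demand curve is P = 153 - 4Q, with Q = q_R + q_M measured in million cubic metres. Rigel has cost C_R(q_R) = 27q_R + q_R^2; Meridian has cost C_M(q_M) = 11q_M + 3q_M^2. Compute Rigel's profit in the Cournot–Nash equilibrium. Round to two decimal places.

Rigel's profit: π_R = (153 - 4Q)q_R - (27q_R + q_R²). Setting ∂π_R/∂q_R = 0: 126 - 10q_R - 4(q_M) = 0.
Meridian's profit: π_M = (153 - 4Q)q_M - (11q_M + 3q_M²). Setting ∂π_M/∂q_M = 0: 142 - 14q_M - 4(q_R) = 0.
So q_R = (126 - 4q_M)/10 and q_M = (142 - 4q_R)/14.
Substituting one into the other gives q_R = 299/31 and q_M = 229/31.
Price P = 153 - 4·(528/31) = 84.8710.
Rigel's profit: 84.8710·(299/31) - 27·(299/31) - (299/31)² = 465.1457.

465.15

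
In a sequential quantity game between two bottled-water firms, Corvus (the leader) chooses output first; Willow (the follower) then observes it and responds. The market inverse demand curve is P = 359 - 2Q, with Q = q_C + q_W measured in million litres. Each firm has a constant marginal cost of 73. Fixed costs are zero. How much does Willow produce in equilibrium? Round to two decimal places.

35.75

Solve by backward induction. Given q_C, the follower Willow maximises π_W = (359 - 2q_C - 2q_W)q_W - 73q_W.
∂π_W/∂q_W = 286 - 2q_C - 4q_W = 0 gives the reaction function q_W = (286 - 2q_C)/4.
Corvus substitutes q_W(q_C) into its own profit: π_C = q_C(359 - 2q_C - (286 - 2q_C)/2) - 73q_C = (216 - q_C)q_C - 73q_C.
Leader FOC: 143 - 2q_C = 0, so q_C = 143/2.
Then q_W = (286 - 2·(143/2))/4 = 143/4.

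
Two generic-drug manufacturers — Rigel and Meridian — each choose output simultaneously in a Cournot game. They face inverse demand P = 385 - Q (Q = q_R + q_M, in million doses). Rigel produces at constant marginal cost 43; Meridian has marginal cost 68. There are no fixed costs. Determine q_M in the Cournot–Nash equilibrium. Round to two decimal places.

97.33

Rigel's profit: π_R = (385 - Q)q_R - (43q_R). Setting ∂π_R/∂q_R = 0: 342 - 2q_R - (q_M) = 0.
Meridian's first-order condition: 317 - 2q_M - (q_R) = 0.
So q_R = (342 - q_M)/2 and q_M = (317 - q_R)/2.
Solving the pair: q_R = 367/3, q_M = 292/3.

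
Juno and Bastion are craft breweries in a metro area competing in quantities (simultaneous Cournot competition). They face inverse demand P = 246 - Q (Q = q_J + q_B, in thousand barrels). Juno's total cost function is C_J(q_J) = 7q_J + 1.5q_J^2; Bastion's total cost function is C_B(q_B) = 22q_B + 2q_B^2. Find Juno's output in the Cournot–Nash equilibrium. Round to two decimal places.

41.72

Juno's profit: π_J = (246 - Q)q_J - (7q_J + (3/2)q_J²). Setting ∂π_J/∂q_J = 0: 239 - 5q_J - (q_B) = 0.
Bastion's profit: π_B = (246 - Q)q_B - (22q_B + 2q_B²). Setting ∂π_B/∂q_B = 0: 224 - 6q_B - (q_J) = 0.
Best responses: q_J = (239 - q_B)/5, q_B = (224 - q_J)/6.
Substituting one into the other gives q_J = 1210/29 and q_B = 881/29.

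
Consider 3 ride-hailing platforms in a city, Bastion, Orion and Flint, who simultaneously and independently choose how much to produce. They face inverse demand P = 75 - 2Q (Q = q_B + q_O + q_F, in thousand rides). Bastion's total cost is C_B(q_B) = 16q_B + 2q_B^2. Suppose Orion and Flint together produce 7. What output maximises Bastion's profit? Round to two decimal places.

5.63

With rivals' combined output fixed at 7, Bastion's profit is π_B = (75 - 2·7 - 2q_B)q_B - (16q_B + 2q_B²) = (61 - 2q_B)q_B - (16q_B + 2q_B²).
∂π_B/∂q_B = 45 - 8q_B = 0, so q_B = 45/8.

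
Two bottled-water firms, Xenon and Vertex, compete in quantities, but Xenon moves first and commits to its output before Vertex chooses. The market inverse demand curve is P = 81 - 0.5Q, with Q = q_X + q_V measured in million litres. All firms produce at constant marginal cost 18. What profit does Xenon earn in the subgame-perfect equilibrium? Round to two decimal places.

Solve by backward induction. Given q_X, the follower Vertex maximises π_V = (81 - (1/2)q_X - (1/2)q_V)q_V - 18q_V.
Follower FOC: 63 - (1/2)q_X - q_V = 0, so q_V(q_X) = (63 - (1/2)q_X).
The leader anticipates this reaction. Substituting into P = 81 - 0.5Q gives P = 99/2 - (1/4)q_X, so π_X = (99/2 - (1/4)q_X)q_X - 18q_X.
The leader's first-order condition 63/2 - (1/2)q_X = 0 yields q_X = 63.
Then q_V = (63 - (1/2)·63) = 63/2.
Price P = 81 - (1/2)·(189/2) = 135/4.
Xenon's profit: (135/4 - 18)·63 = 992.2500.

992.25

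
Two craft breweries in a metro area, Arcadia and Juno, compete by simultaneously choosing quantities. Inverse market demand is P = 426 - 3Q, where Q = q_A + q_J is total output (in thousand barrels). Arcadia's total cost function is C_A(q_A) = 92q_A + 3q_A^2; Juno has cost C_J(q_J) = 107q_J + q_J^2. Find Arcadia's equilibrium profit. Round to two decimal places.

Arcadia's profit: π_A = (426 - 3Q)q_A - (92q_A + 3q_A²). Setting ∂π_A/∂q_A = 0: 334 - 12q_A - 3(q_J) = 0.
Juno's profit: π_J = (426 - 3Q)q_J - (107q_J + q_J²). Setting ∂π_J/∂q_J = 0: 319 - 8q_J - 3(q_A) = 0.
So q_A = (334 - 3q_J)/12 and q_J = (319 - 3q_A)/8.
Solving the pair: q_A = 1715/87, q_J = 942/29.
Price P = 426 - 3·52.1954 = 269.4138.
Arcadia's profit: 269.4138·(1715/87) - 92·(1715/87) - 3(1715/87)² = 2331.5299.

2331.53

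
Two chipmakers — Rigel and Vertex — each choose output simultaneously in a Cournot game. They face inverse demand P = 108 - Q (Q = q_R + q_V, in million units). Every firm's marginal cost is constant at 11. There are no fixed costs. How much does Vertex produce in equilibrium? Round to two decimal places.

32.33

Each firm earns π_i = (108 - Q)q_i - 11q_i.
First-order condition (treating rivals' output as given): 97 - 2q_i - q_j = 0.
With identical firms every q_j equals q_i, so q_j = q_i and 97 = 3q_i, giving q_i = 97/3.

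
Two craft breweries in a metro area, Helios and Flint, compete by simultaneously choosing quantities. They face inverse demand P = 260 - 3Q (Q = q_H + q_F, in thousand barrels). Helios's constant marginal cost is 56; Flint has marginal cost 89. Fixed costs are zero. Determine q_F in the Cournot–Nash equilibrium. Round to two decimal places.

Helios's profit: π_H = (260 - 3Q)q_H - (56q_H). Setting ∂π_H/∂q_H = 0: 204 - 6q_H - 3(q_F) = 0.
Flint's first-order condition: 171 - 6q_F - 3(q_H) = 0.
Rearranging gives the reaction functions q_H = (204 - 3q_F)/6 and q_F = (171 - 3q_H)/6.
Solving the pair: q_H = 79/3, q_F = 46/3.

15.33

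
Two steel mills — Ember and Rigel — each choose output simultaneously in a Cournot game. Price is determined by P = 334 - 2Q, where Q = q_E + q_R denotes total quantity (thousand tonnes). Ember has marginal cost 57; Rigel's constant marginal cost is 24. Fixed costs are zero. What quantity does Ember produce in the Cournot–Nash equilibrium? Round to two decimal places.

40.67

Ember's profit: π_E = (334 - 2Q)q_E - (57q_E). Setting ∂π_E/∂q_E = 0: 277 - 4q_E - 2(q_R) = 0.
Rigel's profit: π_R = (334 - 2Q)q_R - (24q_R). Setting ∂π_R/∂q_R = 0: 310 - 4q_R - 2(q_E) = 0.
So q_E = (277 - 2q_R)/4 and q_R = (310 - 2q_E)/4.
Substituting one into the other gives q_E = 122/3 and q_R = 343/6.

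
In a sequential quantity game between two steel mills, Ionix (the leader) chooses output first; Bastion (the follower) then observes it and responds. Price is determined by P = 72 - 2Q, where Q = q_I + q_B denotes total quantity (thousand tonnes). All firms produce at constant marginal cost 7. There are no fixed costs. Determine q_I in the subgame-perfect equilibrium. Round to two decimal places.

16.25

The follower Bastion best-responds to any q_I: π_B = (72 - 2Q)q_B - 7q_B.
Setting the follower's marginal profit to zero, 65 - 2q_I - 4q_B = 0, i.e. q_B = (65 - 2q_I)/4.
Ionix substitutes q_B(q_I) into its own profit: π_I = q_I(72 - 2q_I - (65 - 2q_I)/2) - 7q_I = (79/2 - q_I)q_I - 7q_I.
Leader FOC: 65/2 - 2q_I = 0, so q_I = 65/4.
Then q_B = (65 - 2·(65/4))/4 = 65/8.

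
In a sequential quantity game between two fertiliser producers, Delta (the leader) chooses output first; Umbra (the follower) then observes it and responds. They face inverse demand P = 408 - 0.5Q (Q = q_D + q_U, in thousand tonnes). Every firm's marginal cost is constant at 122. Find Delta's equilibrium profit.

20449

The follower Umbra best-responds to any q_D: π_U = (408 - 0.5Q)q_U - 122q_U.
Setting the follower's marginal profit to zero, 286 - (1/2)q_D - q_U = 0, i.e. q_U = (286 - (1/2)q_D).
The leader anticipates this reaction. Substituting into P = 408 - 0.5Q gives P = 265 - (1/4)q_D, so π_D = (265 - (1/4)q_D)q_D - 122q_D.
Maximising: ∂π_D/∂q_D = 143 - (1/2)q_D = 0, giving q_D = 286.
Then q_U = (286 - (1/2)·286) = 143.
Price P = 408 - (1/2)·429 = 387/2.
Delta's profit: (387/2 - 122)·286 = 20449.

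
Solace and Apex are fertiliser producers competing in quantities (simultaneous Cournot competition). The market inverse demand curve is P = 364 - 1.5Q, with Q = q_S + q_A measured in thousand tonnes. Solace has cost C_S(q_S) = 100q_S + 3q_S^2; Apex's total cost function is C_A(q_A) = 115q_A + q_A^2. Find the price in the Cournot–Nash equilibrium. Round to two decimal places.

266.05

Solace's profit: π_S = (364 - 1.5Q)q_S - (100q_S + 3q_S²). Setting ∂π_S/∂q_S = 0: 264 - 9q_S - (3/2)(q_A) = 0.
Apex's profit: π_A = (364 - 1.5Q)q_A - (115q_A + q_A²). Setting ∂π_A/∂q_A = 0: 249 - 5q_A - (3/2)(q_S) = 0.
Rearranging gives the reaction functions q_S = (264 - (3/2)q_A)/9 and q_A = (249 - (3/2)q_S)/5.
Solving the pair: q_S = 1262/57, q_A = 820/19.
Total output Q = 65.2982, so price P = 364 - (3/2)·65.2982 = 266.0526.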